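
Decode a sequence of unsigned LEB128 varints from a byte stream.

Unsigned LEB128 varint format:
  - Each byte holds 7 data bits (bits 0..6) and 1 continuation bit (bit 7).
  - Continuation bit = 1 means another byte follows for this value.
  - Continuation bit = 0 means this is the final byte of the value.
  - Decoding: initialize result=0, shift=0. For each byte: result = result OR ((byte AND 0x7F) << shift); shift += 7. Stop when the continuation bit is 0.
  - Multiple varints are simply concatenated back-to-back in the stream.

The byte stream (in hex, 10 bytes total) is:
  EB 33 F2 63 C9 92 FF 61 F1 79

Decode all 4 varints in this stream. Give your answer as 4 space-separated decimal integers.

Answer: 6635 12786 205506889 15601

Derivation:
  byte[0]=0xEB cont=1 payload=0x6B=107: acc |= 107<<0 -> acc=107 shift=7
  byte[1]=0x33 cont=0 payload=0x33=51: acc |= 51<<7 -> acc=6635 shift=14 [end]
Varint 1: bytes[0:2] = EB 33 -> value 6635 (2 byte(s))
  byte[2]=0xF2 cont=1 payload=0x72=114: acc |= 114<<0 -> acc=114 shift=7
  byte[3]=0x63 cont=0 payload=0x63=99: acc |= 99<<7 -> acc=12786 shift=14 [end]
Varint 2: bytes[2:4] = F2 63 -> value 12786 (2 byte(s))
  byte[4]=0xC9 cont=1 payload=0x49=73: acc |= 73<<0 -> acc=73 shift=7
  byte[5]=0x92 cont=1 payload=0x12=18: acc |= 18<<7 -> acc=2377 shift=14
  byte[6]=0xFF cont=1 payload=0x7F=127: acc |= 127<<14 -> acc=2083145 shift=21
  byte[7]=0x61 cont=0 payload=0x61=97: acc |= 97<<21 -> acc=205506889 shift=28 [end]
Varint 3: bytes[4:8] = C9 92 FF 61 -> value 205506889 (4 byte(s))
  byte[8]=0xF1 cont=1 payload=0x71=113: acc |= 113<<0 -> acc=113 shift=7
  byte[9]=0x79 cont=0 payload=0x79=121: acc |= 121<<7 -> acc=15601 shift=14 [end]
Varint 4: bytes[8:10] = F1 79 -> value 15601 (2 byte(s))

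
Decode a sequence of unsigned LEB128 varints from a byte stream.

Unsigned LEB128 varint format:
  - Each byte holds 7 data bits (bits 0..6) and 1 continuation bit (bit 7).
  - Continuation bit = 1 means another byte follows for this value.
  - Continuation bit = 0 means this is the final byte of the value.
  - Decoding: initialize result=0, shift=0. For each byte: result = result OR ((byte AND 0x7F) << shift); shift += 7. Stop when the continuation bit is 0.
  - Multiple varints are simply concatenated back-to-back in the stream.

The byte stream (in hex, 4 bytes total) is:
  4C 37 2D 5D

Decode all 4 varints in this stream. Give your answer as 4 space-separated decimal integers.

Answer: 76 55 45 93

Derivation:
  byte[0]=0x4C cont=0 payload=0x4C=76: acc |= 76<<0 -> acc=76 shift=7 [end]
Varint 1: bytes[0:1] = 4C -> value 76 (1 byte(s))
  byte[1]=0x37 cont=0 payload=0x37=55: acc |= 55<<0 -> acc=55 shift=7 [end]
Varint 2: bytes[1:2] = 37 -> value 55 (1 byte(s))
  byte[2]=0x2D cont=0 payload=0x2D=45: acc |= 45<<0 -> acc=45 shift=7 [end]
Varint 3: bytes[2:3] = 2D -> value 45 (1 byte(s))
  byte[3]=0x5D cont=0 payload=0x5D=93: acc |= 93<<0 -> acc=93 shift=7 [end]
Varint 4: bytes[3:4] = 5D -> value 93 (1 byte(s))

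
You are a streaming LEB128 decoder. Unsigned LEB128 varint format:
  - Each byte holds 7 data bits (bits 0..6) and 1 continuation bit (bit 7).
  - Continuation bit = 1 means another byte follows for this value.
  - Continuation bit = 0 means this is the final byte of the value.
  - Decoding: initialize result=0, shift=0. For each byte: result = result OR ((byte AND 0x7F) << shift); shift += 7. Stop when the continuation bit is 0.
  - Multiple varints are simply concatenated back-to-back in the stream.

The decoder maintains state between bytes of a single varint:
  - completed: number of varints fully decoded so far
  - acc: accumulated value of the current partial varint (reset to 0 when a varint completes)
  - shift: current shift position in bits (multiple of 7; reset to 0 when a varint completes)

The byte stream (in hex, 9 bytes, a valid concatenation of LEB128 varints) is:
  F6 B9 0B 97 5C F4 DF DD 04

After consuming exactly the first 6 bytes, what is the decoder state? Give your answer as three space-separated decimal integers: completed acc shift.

Answer: 2 116 7

Derivation:
byte[0]=0xF6 cont=1 payload=0x76: acc |= 118<<0 -> completed=0 acc=118 shift=7
byte[1]=0xB9 cont=1 payload=0x39: acc |= 57<<7 -> completed=0 acc=7414 shift=14
byte[2]=0x0B cont=0 payload=0x0B: varint #1 complete (value=187638); reset -> completed=1 acc=0 shift=0
byte[3]=0x97 cont=1 payload=0x17: acc |= 23<<0 -> completed=1 acc=23 shift=7
byte[4]=0x5C cont=0 payload=0x5C: varint #2 complete (value=11799); reset -> completed=2 acc=0 shift=0
byte[5]=0xF4 cont=1 payload=0x74: acc |= 116<<0 -> completed=2 acc=116 shift=7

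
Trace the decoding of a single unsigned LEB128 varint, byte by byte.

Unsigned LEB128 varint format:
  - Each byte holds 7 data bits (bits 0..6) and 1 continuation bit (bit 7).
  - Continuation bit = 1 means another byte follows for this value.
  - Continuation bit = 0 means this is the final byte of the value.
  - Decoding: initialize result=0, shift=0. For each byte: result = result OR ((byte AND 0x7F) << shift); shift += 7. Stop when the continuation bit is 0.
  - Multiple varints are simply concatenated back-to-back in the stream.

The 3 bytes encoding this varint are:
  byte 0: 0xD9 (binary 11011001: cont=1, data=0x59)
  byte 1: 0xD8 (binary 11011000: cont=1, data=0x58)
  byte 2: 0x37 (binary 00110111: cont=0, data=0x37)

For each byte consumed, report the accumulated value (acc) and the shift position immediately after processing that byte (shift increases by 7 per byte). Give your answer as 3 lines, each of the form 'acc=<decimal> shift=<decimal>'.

byte 0=0xD9: payload=0x59=89, contrib = 89<<0 = 89; acc -> 89, shift -> 7
byte 1=0xD8: payload=0x58=88, contrib = 88<<7 = 11264; acc -> 11353, shift -> 14
byte 2=0x37: payload=0x37=55, contrib = 55<<14 = 901120; acc -> 912473, shift -> 21

Answer: acc=89 shift=7
acc=11353 shift=14
acc=912473 shift=21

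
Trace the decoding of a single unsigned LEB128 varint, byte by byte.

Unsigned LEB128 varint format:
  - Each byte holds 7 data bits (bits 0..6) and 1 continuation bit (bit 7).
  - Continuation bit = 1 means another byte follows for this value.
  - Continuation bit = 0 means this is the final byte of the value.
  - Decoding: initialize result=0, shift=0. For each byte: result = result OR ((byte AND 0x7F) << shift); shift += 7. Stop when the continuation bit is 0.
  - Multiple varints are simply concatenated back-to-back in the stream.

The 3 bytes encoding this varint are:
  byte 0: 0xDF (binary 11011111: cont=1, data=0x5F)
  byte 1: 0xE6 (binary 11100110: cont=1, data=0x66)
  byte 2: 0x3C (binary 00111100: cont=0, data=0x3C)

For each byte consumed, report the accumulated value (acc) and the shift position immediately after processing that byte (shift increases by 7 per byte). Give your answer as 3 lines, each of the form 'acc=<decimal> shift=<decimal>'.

Answer: acc=95 shift=7
acc=13151 shift=14
acc=996191 shift=21

Derivation:
byte 0=0xDF: payload=0x5F=95, contrib = 95<<0 = 95; acc -> 95, shift -> 7
byte 1=0xE6: payload=0x66=102, contrib = 102<<7 = 13056; acc -> 13151, shift -> 14
byte 2=0x3C: payload=0x3C=60, contrib = 60<<14 = 983040; acc -> 996191, shift -> 21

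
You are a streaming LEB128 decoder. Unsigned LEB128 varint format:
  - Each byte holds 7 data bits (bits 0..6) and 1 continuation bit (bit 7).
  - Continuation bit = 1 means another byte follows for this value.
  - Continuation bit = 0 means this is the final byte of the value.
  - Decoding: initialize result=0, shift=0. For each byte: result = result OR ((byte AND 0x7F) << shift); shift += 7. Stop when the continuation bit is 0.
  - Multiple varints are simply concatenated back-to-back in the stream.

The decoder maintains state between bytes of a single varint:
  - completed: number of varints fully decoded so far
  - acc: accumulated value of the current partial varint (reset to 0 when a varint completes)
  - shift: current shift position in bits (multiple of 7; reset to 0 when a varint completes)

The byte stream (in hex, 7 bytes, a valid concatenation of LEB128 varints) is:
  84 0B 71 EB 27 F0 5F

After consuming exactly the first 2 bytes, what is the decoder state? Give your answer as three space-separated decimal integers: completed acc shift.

Answer: 1 0 0

Derivation:
byte[0]=0x84 cont=1 payload=0x04: acc |= 4<<0 -> completed=0 acc=4 shift=7
byte[1]=0x0B cont=0 payload=0x0B: varint #1 complete (value=1412); reset -> completed=1 acc=0 shift=0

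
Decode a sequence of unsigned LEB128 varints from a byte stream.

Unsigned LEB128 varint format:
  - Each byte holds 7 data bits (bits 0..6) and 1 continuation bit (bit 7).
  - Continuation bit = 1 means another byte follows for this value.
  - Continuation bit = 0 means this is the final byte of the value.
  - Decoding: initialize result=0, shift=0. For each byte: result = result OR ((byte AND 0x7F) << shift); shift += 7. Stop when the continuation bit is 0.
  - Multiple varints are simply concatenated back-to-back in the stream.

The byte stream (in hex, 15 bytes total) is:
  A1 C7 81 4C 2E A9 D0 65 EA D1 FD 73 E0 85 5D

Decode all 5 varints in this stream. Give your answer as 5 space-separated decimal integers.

  byte[0]=0xA1 cont=1 payload=0x21=33: acc |= 33<<0 -> acc=33 shift=7
  byte[1]=0xC7 cont=1 payload=0x47=71: acc |= 71<<7 -> acc=9121 shift=14
  byte[2]=0x81 cont=1 payload=0x01=1: acc |= 1<<14 -> acc=25505 shift=21
  byte[3]=0x4C cont=0 payload=0x4C=76: acc |= 76<<21 -> acc=159409057 shift=28 [end]
Varint 1: bytes[0:4] = A1 C7 81 4C -> value 159409057 (4 byte(s))
  byte[4]=0x2E cont=0 payload=0x2E=46: acc |= 46<<0 -> acc=46 shift=7 [end]
Varint 2: bytes[4:5] = 2E -> value 46 (1 byte(s))
  byte[5]=0xA9 cont=1 payload=0x29=41: acc |= 41<<0 -> acc=41 shift=7
  byte[6]=0xD0 cont=1 payload=0x50=80: acc |= 80<<7 -> acc=10281 shift=14
  byte[7]=0x65 cont=0 payload=0x65=101: acc |= 101<<14 -> acc=1665065 shift=21 [end]
Varint 3: bytes[5:8] = A9 D0 65 -> value 1665065 (3 byte(s))
  byte[8]=0xEA cont=1 payload=0x6A=106: acc |= 106<<0 -> acc=106 shift=7
  byte[9]=0xD1 cont=1 payload=0x51=81: acc |= 81<<7 -> acc=10474 shift=14
  byte[10]=0xFD cont=1 payload=0x7D=125: acc |= 125<<14 -> acc=2058474 shift=21
  byte[11]=0x73 cont=0 payload=0x73=115: acc |= 115<<21 -> acc=243230954 shift=28 [end]
Varint 4: bytes[8:12] = EA D1 FD 73 -> value 243230954 (4 byte(s))
  byte[12]=0xE0 cont=1 payload=0x60=96: acc |= 96<<0 -> acc=96 shift=7
  byte[13]=0x85 cont=1 payload=0x05=5: acc |= 5<<7 -> acc=736 shift=14
  byte[14]=0x5D cont=0 payload=0x5D=93: acc |= 93<<14 -> acc=1524448 shift=21 [end]
Varint 5: bytes[12:15] = E0 85 5D -> value 1524448 (3 byte(s))

Answer: 159409057 46 1665065 243230954 1524448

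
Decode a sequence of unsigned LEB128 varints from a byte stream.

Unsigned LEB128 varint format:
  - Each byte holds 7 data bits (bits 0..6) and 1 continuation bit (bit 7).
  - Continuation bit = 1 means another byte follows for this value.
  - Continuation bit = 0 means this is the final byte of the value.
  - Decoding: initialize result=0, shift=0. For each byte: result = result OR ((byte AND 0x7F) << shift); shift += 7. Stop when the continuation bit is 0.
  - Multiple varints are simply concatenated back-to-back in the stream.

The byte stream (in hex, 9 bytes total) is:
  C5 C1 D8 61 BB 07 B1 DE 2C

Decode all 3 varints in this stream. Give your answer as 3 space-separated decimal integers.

  byte[0]=0xC5 cont=1 payload=0x45=69: acc |= 69<<0 -> acc=69 shift=7
  byte[1]=0xC1 cont=1 payload=0x41=65: acc |= 65<<7 -> acc=8389 shift=14
  byte[2]=0xD8 cont=1 payload=0x58=88: acc |= 88<<14 -> acc=1450181 shift=21
  byte[3]=0x61 cont=0 payload=0x61=97: acc |= 97<<21 -> acc=204873925 shift=28 [end]
Varint 1: bytes[0:4] = C5 C1 D8 61 -> value 204873925 (4 byte(s))
  byte[4]=0xBB cont=1 payload=0x3B=59: acc |= 59<<0 -> acc=59 shift=7
  byte[5]=0x07 cont=0 payload=0x07=7: acc |= 7<<7 -> acc=955 shift=14 [end]
Varint 2: bytes[4:6] = BB 07 -> value 955 (2 byte(s))
  byte[6]=0xB1 cont=1 payload=0x31=49: acc |= 49<<0 -> acc=49 shift=7
  byte[7]=0xDE cont=1 payload=0x5E=94: acc |= 94<<7 -> acc=12081 shift=14
  byte[8]=0x2C cont=0 payload=0x2C=44: acc |= 44<<14 -> acc=732977 shift=21 [end]
Varint 3: bytes[6:9] = B1 DE 2C -> value 732977 (3 byte(s))

Answer: 204873925 955 732977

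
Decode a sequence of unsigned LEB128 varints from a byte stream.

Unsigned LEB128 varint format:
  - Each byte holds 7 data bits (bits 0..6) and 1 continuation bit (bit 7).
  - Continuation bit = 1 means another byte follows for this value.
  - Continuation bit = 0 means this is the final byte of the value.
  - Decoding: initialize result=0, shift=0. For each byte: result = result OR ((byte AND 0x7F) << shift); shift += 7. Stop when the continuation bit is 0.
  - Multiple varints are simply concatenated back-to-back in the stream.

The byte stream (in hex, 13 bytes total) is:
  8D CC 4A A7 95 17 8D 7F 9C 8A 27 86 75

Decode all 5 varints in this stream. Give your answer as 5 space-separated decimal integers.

  byte[0]=0x8D cont=1 payload=0x0D=13: acc |= 13<<0 -> acc=13 shift=7
  byte[1]=0xCC cont=1 payload=0x4C=76: acc |= 76<<7 -> acc=9741 shift=14
  byte[2]=0x4A cont=0 payload=0x4A=74: acc |= 74<<14 -> acc=1222157 shift=21 [end]
Varint 1: bytes[0:3] = 8D CC 4A -> value 1222157 (3 byte(s))
  byte[3]=0xA7 cont=1 payload=0x27=39: acc |= 39<<0 -> acc=39 shift=7
  byte[4]=0x95 cont=1 payload=0x15=21: acc |= 21<<7 -> acc=2727 shift=14
  byte[5]=0x17 cont=0 payload=0x17=23: acc |= 23<<14 -> acc=379559 shift=21 [end]
Varint 2: bytes[3:6] = A7 95 17 -> value 379559 (3 byte(s))
  byte[6]=0x8D cont=1 payload=0x0D=13: acc |= 13<<0 -> acc=13 shift=7
  byte[7]=0x7F cont=0 payload=0x7F=127: acc |= 127<<7 -> acc=16269 shift=14 [end]
Varint 3: bytes[6:8] = 8D 7F -> value 16269 (2 byte(s))
  byte[8]=0x9C cont=1 payload=0x1C=28: acc |= 28<<0 -> acc=28 shift=7
  byte[9]=0x8A cont=1 payload=0x0A=10: acc |= 10<<7 -> acc=1308 shift=14
  byte[10]=0x27 cont=0 payload=0x27=39: acc |= 39<<14 -> acc=640284 shift=21 [end]
Varint 4: bytes[8:11] = 9C 8A 27 -> value 640284 (3 byte(s))
  byte[11]=0x86 cont=1 payload=0x06=6: acc |= 6<<0 -> acc=6 shift=7
  byte[12]=0x75 cont=0 payload=0x75=117: acc |= 117<<7 -> acc=14982 shift=14 [end]
Varint 5: bytes[11:13] = 86 75 -> value 14982 (2 byte(s))

Answer: 1222157 379559 16269 640284 14982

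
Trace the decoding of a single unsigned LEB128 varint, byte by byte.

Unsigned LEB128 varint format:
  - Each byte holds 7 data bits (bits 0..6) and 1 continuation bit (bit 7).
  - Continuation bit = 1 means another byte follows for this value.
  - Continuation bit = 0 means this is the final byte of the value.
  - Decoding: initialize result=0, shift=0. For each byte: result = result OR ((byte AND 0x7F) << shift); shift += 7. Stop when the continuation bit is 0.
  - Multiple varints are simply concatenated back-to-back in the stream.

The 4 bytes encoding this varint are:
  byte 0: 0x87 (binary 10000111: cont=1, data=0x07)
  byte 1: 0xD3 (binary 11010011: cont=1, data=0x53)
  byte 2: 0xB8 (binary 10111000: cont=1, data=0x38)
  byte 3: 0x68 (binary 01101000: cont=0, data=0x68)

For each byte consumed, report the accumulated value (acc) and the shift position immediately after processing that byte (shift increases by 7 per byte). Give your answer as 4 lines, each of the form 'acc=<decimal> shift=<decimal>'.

byte 0=0x87: payload=0x07=7, contrib = 7<<0 = 7; acc -> 7, shift -> 7
byte 1=0xD3: payload=0x53=83, contrib = 83<<7 = 10624; acc -> 10631, shift -> 14
byte 2=0xB8: payload=0x38=56, contrib = 56<<14 = 917504; acc -> 928135, shift -> 21
byte 3=0x68: payload=0x68=104, contrib = 104<<21 = 218103808; acc -> 219031943, shift -> 28

Answer: acc=7 shift=7
acc=10631 shift=14
acc=928135 shift=21
acc=219031943 shift=28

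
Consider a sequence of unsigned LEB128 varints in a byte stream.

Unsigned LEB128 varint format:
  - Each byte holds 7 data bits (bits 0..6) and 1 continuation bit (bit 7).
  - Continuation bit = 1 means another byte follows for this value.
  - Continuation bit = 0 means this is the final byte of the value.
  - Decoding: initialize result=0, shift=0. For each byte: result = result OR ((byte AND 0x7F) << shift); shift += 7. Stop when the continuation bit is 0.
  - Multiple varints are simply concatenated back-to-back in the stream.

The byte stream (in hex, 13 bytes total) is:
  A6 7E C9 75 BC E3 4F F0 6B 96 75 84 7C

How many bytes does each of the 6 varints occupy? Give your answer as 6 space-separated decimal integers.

  byte[0]=0xA6 cont=1 payload=0x26=38: acc |= 38<<0 -> acc=38 shift=7
  byte[1]=0x7E cont=0 payload=0x7E=126: acc |= 126<<7 -> acc=16166 shift=14 [end]
Varint 1: bytes[0:2] = A6 7E -> value 16166 (2 byte(s))
  byte[2]=0xC9 cont=1 payload=0x49=73: acc |= 73<<0 -> acc=73 shift=7
  byte[3]=0x75 cont=0 payload=0x75=117: acc |= 117<<7 -> acc=15049 shift=14 [end]
Varint 2: bytes[2:4] = C9 75 -> value 15049 (2 byte(s))
  byte[4]=0xBC cont=1 payload=0x3C=60: acc |= 60<<0 -> acc=60 shift=7
  byte[5]=0xE3 cont=1 payload=0x63=99: acc |= 99<<7 -> acc=12732 shift=14
  byte[6]=0x4F cont=0 payload=0x4F=79: acc |= 79<<14 -> acc=1307068 shift=21 [end]
Varint 3: bytes[4:7] = BC E3 4F -> value 1307068 (3 byte(s))
  byte[7]=0xF0 cont=1 payload=0x70=112: acc |= 112<<0 -> acc=112 shift=7
  byte[8]=0x6B cont=0 payload=0x6B=107: acc |= 107<<7 -> acc=13808 shift=14 [end]
Varint 4: bytes[7:9] = F0 6B -> value 13808 (2 byte(s))
  byte[9]=0x96 cont=1 payload=0x16=22: acc |= 22<<0 -> acc=22 shift=7
  byte[10]=0x75 cont=0 payload=0x75=117: acc |= 117<<7 -> acc=14998 shift=14 [end]
Varint 5: bytes[9:11] = 96 75 -> value 14998 (2 byte(s))
  byte[11]=0x84 cont=1 payload=0x04=4: acc |= 4<<0 -> acc=4 shift=7
  byte[12]=0x7C cont=0 payload=0x7C=124: acc |= 124<<7 -> acc=15876 shift=14 [end]
Varint 6: bytes[11:13] = 84 7C -> value 15876 (2 byte(s))

Answer: 2 2 3 2 2 2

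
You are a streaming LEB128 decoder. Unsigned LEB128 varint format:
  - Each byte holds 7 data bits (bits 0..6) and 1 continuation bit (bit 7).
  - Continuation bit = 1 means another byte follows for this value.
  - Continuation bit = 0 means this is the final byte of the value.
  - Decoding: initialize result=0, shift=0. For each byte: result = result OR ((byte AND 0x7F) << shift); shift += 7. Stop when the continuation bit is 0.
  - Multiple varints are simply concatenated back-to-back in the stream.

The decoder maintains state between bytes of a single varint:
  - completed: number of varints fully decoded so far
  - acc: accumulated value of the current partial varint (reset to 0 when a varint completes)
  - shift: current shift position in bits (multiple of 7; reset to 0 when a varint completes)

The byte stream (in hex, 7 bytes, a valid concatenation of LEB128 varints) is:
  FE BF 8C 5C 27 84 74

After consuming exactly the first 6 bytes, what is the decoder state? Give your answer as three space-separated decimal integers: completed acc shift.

byte[0]=0xFE cont=1 payload=0x7E: acc |= 126<<0 -> completed=0 acc=126 shift=7
byte[1]=0xBF cont=1 payload=0x3F: acc |= 63<<7 -> completed=0 acc=8190 shift=14
byte[2]=0x8C cont=1 payload=0x0C: acc |= 12<<14 -> completed=0 acc=204798 shift=21
byte[3]=0x5C cont=0 payload=0x5C: varint #1 complete (value=193142782); reset -> completed=1 acc=0 shift=0
byte[4]=0x27 cont=0 payload=0x27: varint #2 complete (value=39); reset -> completed=2 acc=0 shift=0
byte[5]=0x84 cont=1 payload=0x04: acc |= 4<<0 -> completed=2 acc=4 shift=7

Answer: 2 4 7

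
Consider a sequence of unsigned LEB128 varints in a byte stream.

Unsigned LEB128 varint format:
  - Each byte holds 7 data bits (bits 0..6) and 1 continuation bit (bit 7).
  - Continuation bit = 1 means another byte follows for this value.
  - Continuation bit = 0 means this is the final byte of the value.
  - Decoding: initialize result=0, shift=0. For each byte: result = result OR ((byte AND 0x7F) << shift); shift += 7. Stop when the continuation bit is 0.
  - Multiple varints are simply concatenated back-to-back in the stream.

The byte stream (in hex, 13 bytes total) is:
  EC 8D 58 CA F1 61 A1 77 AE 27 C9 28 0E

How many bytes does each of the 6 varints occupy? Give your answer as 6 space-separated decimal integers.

Answer: 3 3 2 2 2 1

Derivation:
  byte[0]=0xEC cont=1 payload=0x6C=108: acc |= 108<<0 -> acc=108 shift=7
  byte[1]=0x8D cont=1 payload=0x0D=13: acc |= 13<<7 -> acc=1772 shift=14
  byte[2]=0x58 cont=0 payload=0x58=88: acc |= 88<<14 -> acc=1443564 shift=21 [end]
Varint 1: bytes[0:3] = EC 8D 58 -> value 1443564 (3 byte(s))
  byte[3]=0xCA cont=1 payload=0x4A=74: acc |= 74<<0 -> acc=74 shift=7
  byte[4]=0xF1 cont=1 payload=0x71=113: acc |= 113<<7 -> acc=14538 shift=14
  byte[5]=0x61 cont=0 payload=0x61=97: acc |= 97<<14 -> acc=1603786 shift=21 [end]
Varint 2: bytes[3:6] = CA F1 61 -> value 1603786 (3 byte(s))
  byte[6]=0xA1 cont=1 payload=0x21=33: acc |= 33<<0 -> acc=33 shift=7
  byte[7]=0x77 cont=0 payload=0x77=119: acc |= 119<<7 -> acc=15265 shift=14 [end]
Varint 3: bytes[6:8] = A1 77 -> value 15265 (2 byte(s))
  byte[8]=0xAE cont=1 payload=0x2E=46: acc |= 46<<0 -> acc=46 shift=7
  byte[9]=0x27 cont=0 payload=0x27=39: acc |= 39<<7 -> acc=5038 shift=14 [end]
Varint 4: bytes[8:10] = AE 27 -> value 5038 (2 byte(s))
  byte[10]=0xC9 cont=1 payload=0x49=73: acc |= 73<<0 -> acc=73 shift=7
  byte[11]=0x28 cont=0 payload=0x28=40: acc |= 40<<7 -> acc=5193 shift=14 [end]
Varint 5: bytes[10:12] = C9 28 -> value 5193 (2 byte(s))
  byte[12]=0x0E cont=0 payload=0x0E=14: acc |= 14<<0 -> acc=14 shift=7 [end]
Varint 6: bytes[12:13] = 0E -> value 14 (1 byte(s))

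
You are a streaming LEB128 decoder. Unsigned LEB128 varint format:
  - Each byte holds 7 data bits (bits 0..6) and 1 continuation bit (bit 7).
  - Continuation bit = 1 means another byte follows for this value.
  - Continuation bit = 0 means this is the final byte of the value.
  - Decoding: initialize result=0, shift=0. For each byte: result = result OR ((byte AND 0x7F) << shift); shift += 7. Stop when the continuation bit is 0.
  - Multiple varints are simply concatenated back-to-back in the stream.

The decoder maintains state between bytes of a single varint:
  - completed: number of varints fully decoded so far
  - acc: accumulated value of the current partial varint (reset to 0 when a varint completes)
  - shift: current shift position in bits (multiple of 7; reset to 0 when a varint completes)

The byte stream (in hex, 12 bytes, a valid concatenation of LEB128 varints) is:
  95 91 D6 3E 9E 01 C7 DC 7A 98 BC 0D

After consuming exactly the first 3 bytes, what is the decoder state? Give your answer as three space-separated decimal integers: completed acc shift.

byte[0]=0x95 cont=1 payload=0x15: acc |= 21<<0 -> completed=0 acc=21 shift=7
byte[1]=0x91 cont=1 payload=0x11: acc |= 17<<7 -> completed=0 acc=2197 shift=14
byte[2]=0xD6 cont=1 payload=0x56: acc |= 86<<14 -> completed=0 acc=1411221 shift=21

Answer: 0 1411221 21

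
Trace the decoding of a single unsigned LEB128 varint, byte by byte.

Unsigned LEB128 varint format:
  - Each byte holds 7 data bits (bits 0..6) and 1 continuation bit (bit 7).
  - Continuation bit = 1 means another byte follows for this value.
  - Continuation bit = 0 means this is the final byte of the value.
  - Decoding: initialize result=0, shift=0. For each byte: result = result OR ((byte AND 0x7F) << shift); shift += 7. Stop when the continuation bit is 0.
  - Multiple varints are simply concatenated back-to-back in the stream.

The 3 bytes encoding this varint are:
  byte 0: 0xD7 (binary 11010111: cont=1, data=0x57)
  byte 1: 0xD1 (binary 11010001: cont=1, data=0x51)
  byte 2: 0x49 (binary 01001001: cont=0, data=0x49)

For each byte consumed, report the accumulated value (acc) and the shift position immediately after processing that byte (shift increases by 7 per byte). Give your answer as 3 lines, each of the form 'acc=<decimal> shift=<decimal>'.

Answer: acc=87 shift=7
acc=10455 shift=14
acc=1206487 shift=21

Derivation:
byte 0=0xD7: payload=0x57=87, contrib = 87<<0 = 87; acc -> 87, shift -> 7
byte 1=0xD1: payload=0x51=81, contrib = 81<<7 = 10368; acc -> 10455, shift -> 14
byte 2=0x49: payload=0x49=73, contrib = 73<<14 = 1196032; acc -> 1206487, shift -> 21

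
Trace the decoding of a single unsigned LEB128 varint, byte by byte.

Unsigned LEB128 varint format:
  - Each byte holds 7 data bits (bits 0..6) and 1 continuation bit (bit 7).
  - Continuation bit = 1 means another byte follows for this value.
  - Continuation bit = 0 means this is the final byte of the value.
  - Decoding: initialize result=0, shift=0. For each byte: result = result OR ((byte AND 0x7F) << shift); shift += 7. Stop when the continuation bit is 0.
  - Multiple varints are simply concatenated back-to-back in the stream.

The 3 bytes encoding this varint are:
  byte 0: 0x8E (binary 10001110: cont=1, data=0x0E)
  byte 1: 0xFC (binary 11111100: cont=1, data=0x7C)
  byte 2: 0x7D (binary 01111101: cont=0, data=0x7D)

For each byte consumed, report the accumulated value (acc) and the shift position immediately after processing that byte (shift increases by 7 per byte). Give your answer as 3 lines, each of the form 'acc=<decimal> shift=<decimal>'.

Answer: acc=14 shift=7
acc=15886 shift=14
acc=2063886 shift=21

Derivation:
byte 0=0x8E: payload=0x0E=14, contrib = 14<<0 = 14; acc -> 14, shift -> 7
byte 1=0xFC: payload=0x7C=124, contrib = 124<<7 = 15872; acc -> 15886, shift -> 14
byte 2=0x7D: payload=0x7D=125, contrib = 125<<14 = 2048000; acc -> 2063886, shift -> 21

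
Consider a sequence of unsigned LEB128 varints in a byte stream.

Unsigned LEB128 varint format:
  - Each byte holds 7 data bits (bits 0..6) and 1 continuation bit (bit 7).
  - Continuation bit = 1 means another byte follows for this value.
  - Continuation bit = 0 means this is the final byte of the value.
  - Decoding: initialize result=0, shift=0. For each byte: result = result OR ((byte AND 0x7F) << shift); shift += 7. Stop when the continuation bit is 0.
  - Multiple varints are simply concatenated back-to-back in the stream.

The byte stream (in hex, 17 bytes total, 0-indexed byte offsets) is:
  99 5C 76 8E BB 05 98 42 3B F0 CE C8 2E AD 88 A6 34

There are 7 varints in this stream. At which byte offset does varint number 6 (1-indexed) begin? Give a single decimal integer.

  byte[0]=0x99 cont=1 payload=0x19=25: acc |= 25<<0 -> acc=25 shift=7
  byte[1]=0x5C cont=0 payload=0x5C=92: acc |= 92<<7 -> acc=11801 shift=14 [end]
Varint 1: bytes[0:2] = 99 5C -> value 11801 (2 byte(s))
  byte[2]=0x76 cont=0 payload=0x76=118: acc |= 118<<0 -> acc=118 shift=7 [end]
Varint 2: bytes[2:3] = 76 -> value 118 (1 byte(s))
  byte[3]=0x8E cont=1 payload=0x0E=14: acc |= 14<<0 -> acc=14 shift=7
  byte[4]=0xBB cont=1 payload=0x3B=59: acc |= 59<<7 -> acc=7566 shift=14
  byte[5]=0x05 cont=0 payload=0x05=5: acc |= 5<<14 -> acc=89486 shift=21 [end]
Varint 3: bytes[3:6] = 8E BB 05 -> value 89486 (3 byte(s))
  byte[6]=0x98 cont=1 payload=0x18=24: acc |= 24<<0 -> acc=24 shift=7
  byte[7]=0x42 cont=0 payload=0x42=66: acc |= 66<<7 -> acc=8472 shift=14 [end]
Varint 4: bytes[6:8] = 98 42 -> value 8472 (2 byte(s))
  byte[8]=0x3B cont=0 payload=0x3B=59: acc |= 59<<0 -> acc=59 shift=7 [end]
Varint 5: bytes[8:9] = 3B -> value 59 (1 byte(s))
  byte[9]=0xF0 cont=1 payload=0x70=112: acc |= 112<<0 -> acc=112 shift=7
  byte[10]=0xCE cont=1 payload=0x4E=78: acc |= 78<<7 -> acc=10096 shift=14
  byte[11]=0xC8 cont=1 payload=0x48=72: acc |= 72<<14 -> acc=1189744 shift=21
  byte[12]=0x2E cont=0 payload=0x2E=46: acc |= 46<<21 -> acc=97658736 shift=28 [end]
Varint 6: bytes[9:13] = F0 CE C8 2E -> value 97658736 (4 byte(s))
  byte[13]=0xAD cont=1 payload=0x2D=45: acc |= 45<<0 -> acc=45 shift=7
  byte[14]=0x88 cont=1 payload=0x08=8: acc |= 8<<7 -> acc=1069 shift=14
  byte[15]=0xA6 cont=1 payload=0x26=38: acc |= 38<<14 -> acc=623661 shift=21
  byte[16]=0x34 cont=0 payload=0x34=52: acc |= 52<<21 -> acc=109675565 shift=28 [end]
Varint 7: bytes[13:17] = AD 88 A6 34 -> value 109675565 (4 byte(s))

Answer: 9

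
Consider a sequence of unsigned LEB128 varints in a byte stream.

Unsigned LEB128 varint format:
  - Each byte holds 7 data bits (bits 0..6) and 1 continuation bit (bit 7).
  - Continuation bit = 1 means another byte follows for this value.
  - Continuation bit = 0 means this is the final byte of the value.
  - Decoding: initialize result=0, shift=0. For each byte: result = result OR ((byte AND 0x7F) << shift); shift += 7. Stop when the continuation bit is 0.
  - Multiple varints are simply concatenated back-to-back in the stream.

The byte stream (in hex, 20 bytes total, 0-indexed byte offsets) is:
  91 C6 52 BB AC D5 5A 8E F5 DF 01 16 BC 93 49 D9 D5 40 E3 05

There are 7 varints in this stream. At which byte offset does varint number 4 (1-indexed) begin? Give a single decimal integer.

Answer: 11

Derivation:
  byte[0]=0x91 cont=1 payload=0x11=17: acc |= 17<<0 -> acc=17 shift=7
  byte[1]=0xC6 cont=1 payload=0x46=70: acc |= 70<<7 -> acc=8977 shift=14
  byte[2]=0x52 cont=0 payload=0x52=82: acc |= 82<<14 -> acc=1352465 shift=21 [end]
Varint 1: bytes[0:3] = 91 C6 52 -> value 1352465 (3 byte(s))
  byte[3]=0xBB cont=1 payload=0x3B=59: acc |= 59<<0 -> acc=59 shift=7
  byte[4]=0xAC cont=1 payload=0x2C=44: acc |= 44<<7 -> acc=5691 shift=14
  byte[5]=0xD5 cont=1 payload=0x55=85: acc |= 85<<14 -> acc=1398331 shift=21
  byte[6]=0x5A cont=0 payload=0x5A=90: acc |= 90<<21 -> acc=190142011 shift=28 [end]
Varint 2: bytes[3:7] = BB AC D5 5A -> value 190142011 (4 byte(s))
  byte[7]=0x8E cont=1 payload=0x0E=14: acc |= 14<<0 -> acc=14 shift=7
  byte[8]=0xF5 cont=1 payload=0x75=117: acc |= 117<<7 -> acc=14990 shift=14
  byte[9]=0xDF cont=1 payload=0x5F=95: acc |= 95<<14 -> acc=1571470 shift=21
  byte[10]=0x01 cont=0 payload=0x01=1: acc |= 1<<21 -> acc=3668622 shift=28 [end]
Varint 3: bytes[7:11] = 8E F5 DF 01 -> value 3668622 (4 byte(s))
  byte[11]=0x16 cont=0 payload=0x16=22: acc |= 22<<0 -> acc=22 shift=7 [end]
Varint 4: bytes[11:12] = 16 -> value 22 (1 byte(s))
  byte[12]=0xBC cont=1 payload=0x3C=60: acc |= 60<<0 -> acc=60 shift=7
  byte[13]=0x93 cont=1 payload=0x13=19: acc |= 19<<7 -> acc=2492 shift=14
  byte[14]=0x49 cont=0 payload=0x49=73: acc |= 73<<14 -> acc=1198524 shift=21 [end]
Varint 5: bytes[12:15] = BC 93 49 -> value 1198524 (3 byte(s))
  byte[15]=0xD9 cont=1 payload=0x59=89: acc |= 89<<0 -> acc=89 shift=7
  byte[16]=0xD5 cont=1 payload=0x55=85: acc |= 85<<7 -> acc=10969 shift=14
  byte[17]=0x40 cont=0 payload=0x40=64: acc |= 64<<14 -> acc=1059545 shift=21 [end]
Varint 6: bytes[15:18] = D9 D5 40 -> value 1059545 (3 byte(s))
  byte[18]=0xE3 cont=1 payload=0x63=99: acc |= 99<<0 -> acc=99 shift=7
  byte[19]=0x05 cont=0 payload=0x05=5: acc |= 5<<7 -> acc=739 shift=14 [end]
Varint 7: bytes[18:20] = E3 05 -> value 739 (2 byte(s))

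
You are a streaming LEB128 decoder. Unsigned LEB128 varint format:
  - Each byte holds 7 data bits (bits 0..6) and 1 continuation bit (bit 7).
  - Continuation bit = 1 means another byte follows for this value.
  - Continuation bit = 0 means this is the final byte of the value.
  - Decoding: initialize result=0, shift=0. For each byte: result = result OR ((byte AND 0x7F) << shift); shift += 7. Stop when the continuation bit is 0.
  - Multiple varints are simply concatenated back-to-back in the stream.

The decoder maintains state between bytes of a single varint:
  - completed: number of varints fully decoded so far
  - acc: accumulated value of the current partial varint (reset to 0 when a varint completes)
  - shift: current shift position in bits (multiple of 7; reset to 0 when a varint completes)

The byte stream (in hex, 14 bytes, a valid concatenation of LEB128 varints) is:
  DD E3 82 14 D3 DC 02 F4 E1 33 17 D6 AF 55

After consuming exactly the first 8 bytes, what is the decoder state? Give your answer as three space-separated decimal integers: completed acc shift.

byte[0]=0xDD cont=1 payload=0x5D: acc |= 93<<0 -> completed=0 acc=93 shift=7
byte[1]=0xE3 cont=1 payload=0x63: acc |= 99<<7 -> completed=0 acc=12765 shift=14
byte[2]=0x82 cont=1 payload=0x02: acc |= 2<<14 -> completed=0 acc=45533 shift=21
byte[3]=0x14 cont=0 payload=0x14: varint #1 complete (value=41988573); reset -> completed=1 acc=0 shift=0
byte[4]=0xD3 cont=1 payload=0x53: acc |= 83<<0 -> completed=1 acc=83 shift=7
byte[5]=0xDC cont=1 payload=0x5C: acc |= 92<<7 -> completed=1 acc=11859 shift=14
byte[6]=0x02 cont=0 payload=0x02: varint #2 complete (value=44627); reset -> completed=2 acc=0 shift=0
byte[7]=0xF4 cont=1 payload=0x74: acc |= 116<<0 -> completed=2 acc=116 shift=7

Answer: 2 116 7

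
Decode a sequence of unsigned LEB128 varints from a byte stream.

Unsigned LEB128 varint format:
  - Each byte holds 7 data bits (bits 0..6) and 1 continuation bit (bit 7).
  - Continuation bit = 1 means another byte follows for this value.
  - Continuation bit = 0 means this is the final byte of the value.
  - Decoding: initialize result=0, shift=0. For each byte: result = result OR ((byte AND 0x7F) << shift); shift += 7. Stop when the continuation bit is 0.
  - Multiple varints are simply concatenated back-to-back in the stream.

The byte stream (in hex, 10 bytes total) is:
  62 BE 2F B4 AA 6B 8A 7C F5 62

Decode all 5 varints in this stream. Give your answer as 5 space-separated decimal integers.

Answer: 98 6078 1758516 15882 12661

Derivation:
  byte[0]=0x62 cont=0 payload=0x62=98: acc |= 98<<0 -> acc=98 shift=7 [end]
Varint 1: bytes[0:1] = 62 -> value 98 (1 byte(s))
  byte[1]=0xBE cont=1 payload=0x3E=62: acc |= 62<<0 -> acc=62 shift=7
  byte[2]=0x2F cont=0 payload=0x2F=47: acc |= 47<<7 -> acc=6078 shift=14 [end]
Varint 2: bytes[1:3] = BE 2F -> value 6078 (2 byte(s))
  byte[3]=0xB4 cont=1 payload=0x34=52: acc |= 52<<0 -> acc=52 shift=7
  byte[4]=0xAA cont=1 payload=0x2A=42: acc |= 42<<7 -> acc=5428 shift=14
  byte[5]=0x6B cont=0 payload=0x6B=107: acc |= 107<<14 -> acc=1758516 shift=21 [end]
Varint 3: bytes[3:6] = B4 AA 6B -> value 1758516 (3 byte(s))
  byte[6]=0x8A cont=1 payload=0x0A=10: acc |= 10<<0 -> acc=10 shift=7
  byte[7]=0x7C cont=0 payload=0x7C=124: acc |= 124<<7 -> acc=15882 shift=14 [end]
Varint 4: bytes[6:8] = 8A 7C -> value 15882 (2 byte(s))
  byte[8]=0xF5 cont=1 payload=0x75=117: acc |= 117<<0 -> acc=117 shift=7
  byte[9]=0x62 cont=0 payload=0x62=98: acc |= 98<<7 -> acc=12661 shift=14 [end]
Varint 5: bytes[8:10] = F5 62 -> value 12661 (2 byte(s))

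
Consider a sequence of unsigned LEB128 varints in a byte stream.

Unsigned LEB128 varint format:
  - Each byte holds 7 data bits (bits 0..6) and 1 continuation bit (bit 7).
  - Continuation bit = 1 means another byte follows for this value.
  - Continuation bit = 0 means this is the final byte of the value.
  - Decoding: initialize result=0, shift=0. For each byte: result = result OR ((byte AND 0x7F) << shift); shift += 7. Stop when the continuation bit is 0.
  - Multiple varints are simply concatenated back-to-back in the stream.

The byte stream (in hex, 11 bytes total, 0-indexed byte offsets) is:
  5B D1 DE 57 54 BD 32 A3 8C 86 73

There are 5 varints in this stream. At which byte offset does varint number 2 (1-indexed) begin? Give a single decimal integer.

Answer: 1

Derivation:
  byte[0]=0x5B cont=0 payload=0x5B=91: acc |= 91<<0 -> acc=91 shift=7 [end]
Varint 1: bytes[0:1] = 5B -> value 91 (1 byte(s))
  byte[1]=0xD1 cont=1 payload=0x51=81: acc |= 81<<0 -> acc=81 shift=7
  byte[2]=0xDE cont=1 payload=0x5E=94: acc |= 94<<7 -> acc=12113 shift=14
  byte[3]=0x57 cont=0 payload=0x57=87: acc |= 87<<14 -> acc=1437521 shift=21 [end]
Varint 2: bytes[1:4] = D1 DE 57 -> value 1437521 (3 byte(s))
  byte[4]=0x54 cont=0 payload=0x54=84: acc |= 84<<0 -> acc=84 shift=7 [end]
Varint 3: bytes[4:5] = 54 -> value 84 (1 byte(s))
  byte[5]=0xBD cont=1 payload=0x3D=61: acc |= 61<<0 -> acc=61 shift=7
  byte[6]=0x32 cont=0 payload=0x32=50: acc |= 50<<7 -> acc=6461 shift=14 [end]
Varint 4: bytes[5:7] = BD 32 -> value 6461 (2 byte(s))
  byte[7]=0xA3 cont=1 payload=0x23=35: acc |= 35<<0 -> acc=35 shift=7
  byte[8]=0x8C cont=1 payload=0x0C=12: acc |= 12<<7 -> acc=1571 shift=14
  byte[9]=0x86 cont=1 payload=0x06=6: acc |= 6<<14 -> acc=99875 shift=21
  byte[10]=0x73 cont=0 payload=0x73=115: acc |= 115<<21 -> acc=241272355 shift=28 [end]
Varint 5: bytes[7:11] = A3 8C 86 73 -> value 241272355 (4 byte(s))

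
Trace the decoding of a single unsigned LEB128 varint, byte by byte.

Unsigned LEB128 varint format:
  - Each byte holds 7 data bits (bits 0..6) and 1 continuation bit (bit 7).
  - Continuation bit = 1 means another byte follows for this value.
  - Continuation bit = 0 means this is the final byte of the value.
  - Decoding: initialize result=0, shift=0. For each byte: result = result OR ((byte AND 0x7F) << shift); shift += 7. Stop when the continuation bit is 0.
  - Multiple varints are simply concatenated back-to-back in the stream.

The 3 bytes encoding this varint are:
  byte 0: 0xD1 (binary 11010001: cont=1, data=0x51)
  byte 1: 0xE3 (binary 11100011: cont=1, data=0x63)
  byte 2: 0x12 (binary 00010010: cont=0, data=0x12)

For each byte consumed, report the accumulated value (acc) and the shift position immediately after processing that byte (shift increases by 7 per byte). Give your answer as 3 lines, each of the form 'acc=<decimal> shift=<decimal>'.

byte 0=0xD1: payload=0x51=81, contrib = 81<<0 = 81; acc -> 81, shift -> 7
byte 1=0xE3: payload=0x63=99, contrib = 99<<7 = 12672; acc -> 12753, shift -> 14
byte 2=0x12: payload=0x12=18, contrib = 18<<14 = 294912; acc -> 307665, shift -> 21

Answer: acc=81 shift=7
acc=12753 shift=14
acc=307665 shift=21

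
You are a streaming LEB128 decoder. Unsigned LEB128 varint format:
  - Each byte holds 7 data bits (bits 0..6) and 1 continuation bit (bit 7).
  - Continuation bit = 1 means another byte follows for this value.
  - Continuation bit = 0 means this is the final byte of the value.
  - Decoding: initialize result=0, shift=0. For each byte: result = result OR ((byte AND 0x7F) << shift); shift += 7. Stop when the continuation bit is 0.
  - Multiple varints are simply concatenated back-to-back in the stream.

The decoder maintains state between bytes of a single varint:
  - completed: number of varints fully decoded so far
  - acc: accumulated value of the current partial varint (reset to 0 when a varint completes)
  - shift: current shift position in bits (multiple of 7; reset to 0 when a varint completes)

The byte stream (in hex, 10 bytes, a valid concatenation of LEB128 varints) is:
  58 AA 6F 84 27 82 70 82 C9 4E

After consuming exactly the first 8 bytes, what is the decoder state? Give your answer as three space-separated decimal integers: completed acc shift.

byte[0]=0x58 cont=0 payload=0x58: varint #1 complete (value=88); reset -> completed=1 acc=0 shift=0
byte[1]=0xAA cont=1 payload=0x2A: acc |= 42<<0 -> completed=1 acc=42 shift=7
byte[2]=0x6F cont=0 payload=0x6F: varint #2 complete (value=14250); reset -> completed=2 acc=0 shift=0
byte[3]=0x84 cont=1 payload=0x04: acc |= 4<<0 -> completed=2 acc=4 shift=7
byte[4]=0x27 cont=0 payload=0x27: varint #3 complete (value=4996); reset -> completed=3 acc=0 shift=0
byte[5]=0x82 cont=1 payload=0x02: acc |= 2<<0 -> completed=3 acc=2 shift=7
byte[6]=0x70 cont=0 payload=0x70: varint #4 complete (value=14338); reset -> completed=4 acc=0 shift=0
byte[7]=0x82 cont=1 payload=0x02: acc |= 2<<0 -> completed=4 acc=2 shift=7

Answer: 4 2 7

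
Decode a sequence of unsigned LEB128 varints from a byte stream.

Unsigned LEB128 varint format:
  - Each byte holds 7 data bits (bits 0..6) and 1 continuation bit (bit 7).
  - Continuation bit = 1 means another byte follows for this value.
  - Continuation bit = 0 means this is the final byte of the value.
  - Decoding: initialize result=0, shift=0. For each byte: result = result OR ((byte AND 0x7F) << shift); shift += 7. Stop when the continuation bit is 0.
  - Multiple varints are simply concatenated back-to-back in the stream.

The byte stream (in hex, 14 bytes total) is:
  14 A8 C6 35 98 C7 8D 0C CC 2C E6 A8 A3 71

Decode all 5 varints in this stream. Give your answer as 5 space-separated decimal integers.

Answer: 20 877352 25387928 5708 237556838

Derivation:
  byte[0]=0x14 cont=0 payload=0x14=20: acc |= 20<<0 -> acc=20 shift=7 [end]
Varint 1: bytes[0:1] = 14 -> value 20 (1 byte(s))
  byte[1]=0xA8 cont=1 payload=0x28=40: acc |= 40<<0 -> acc=40 shift=7
  byte[2]=0xC6 cont=1 payload=0x46=70: acc |= 70<<7 -> acc=9000 shift=14
  byte[3]=0x35 cont=0 payload=0x35=53: acc |= 53<<14 -> acc=877352 shift=21 [end]
Varint 2: bytes[1:4] = A8 C6 35 -> value 877352 (3 byte(s))
  byte[4]=0x98 cont=1 payload=0x18=24: acc |= 24<<0 -> acc=24 shift=7
  byte[5]=0xC7 cont=1 payload=0x47=71: acc |= 71<<7 -> acc=9112 shift=14
  byte[6]=0x8D cont=1 payload=0x0D=13: acc |= 13<<14 -> acc=222104 shift=21
  byte[7]=0x0C cont=0 payload=0x0C=12: acc |= 12<<21 -> acc=25387928 shift=28 [end]
Varint 3: bytes[4:8] = 98 C7 8D 0C -> value 25387928 (4 byte(s))
  byte[8]=0xCC cont=1 payload=0x4C=76: acc |= 76<<0 -> acc=76 shift=7
  byte[9]=0x2C cont=0 payload=0x2C=44: acc |= 44<<7 -> acc=5708 shift=14 [end]
Varint 4: bytes[8:10] = CC 2C -> value 5708 (2 byte(s))
  byte[10]=0xE6 cont=1 payload=0x66=102: acc |= 102<<0 -> acc=102 shift=7
  byte[11]=0xA8 cont=1 payload=0x28=40: acc |= 40<<7 -> acc=5222 shift=14
  byte[12]=0xA3 cont=1 payload=0x23=35: acc |= 35<<14 -> acc=578662 shift=21
  byte[13]=0x71 cont=0 payload=0x71=113: acc |= 113<<21 -> acc=237556838 shift=28 [end]
Varint 5: bytes[10:14] = E6 A8 A3 71 -> value 237556838 (4 byte(s))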